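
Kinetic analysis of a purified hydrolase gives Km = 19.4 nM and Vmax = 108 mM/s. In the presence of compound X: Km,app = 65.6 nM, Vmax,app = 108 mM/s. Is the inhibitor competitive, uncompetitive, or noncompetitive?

competitive

Km increases (19.4 → 65.6 nM) while Vmax is unchanged — the hallmark of competitive inhibition.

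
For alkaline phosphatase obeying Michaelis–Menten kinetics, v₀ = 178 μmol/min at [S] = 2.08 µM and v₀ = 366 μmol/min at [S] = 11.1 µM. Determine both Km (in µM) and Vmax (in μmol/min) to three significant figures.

Km = 3.57 µM; Vmax = 484 μmol/min

In reciprocal form, 1/v = (Km/Vmax)·(1/[S]) + 1/Vmax. The two points give (1/[S], 1/v) = (0.4808, 0.005618) and (0.09009, 0.002732).
Slope = (0.005618 − 0.002732)/(0.4808 − 0.09009) = 0.007386; intercept = 0.005618 − 0.007386×0.4808 = 0.002067.
Vmax = 1/intercept = 484 μmol/min; Km = slope × Vmax = 0.007386 × 484 = 3.57 µM.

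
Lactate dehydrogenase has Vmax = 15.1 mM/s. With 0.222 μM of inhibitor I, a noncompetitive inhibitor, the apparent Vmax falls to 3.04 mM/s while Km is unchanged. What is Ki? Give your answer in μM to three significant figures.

Noncompetitive: Vmax,app = Vmax/α with α = 1 + [I]/Ki.
α = Vmax/Vmax,app = 15.1/3.04 = 4.967.
Ki = [I]/(α − 1) = 0.222/3.967 = 0.0560 μM.

0.0560 μM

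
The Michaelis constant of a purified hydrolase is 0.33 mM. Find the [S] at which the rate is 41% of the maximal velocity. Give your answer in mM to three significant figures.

0.229 mM

v/Vmax = [S]/(Km+[S]) = 0.41, so [S] = Km·0.41/(1 − 0.41) = 0.33 × 0.6949.
[S] = 0.229 mM.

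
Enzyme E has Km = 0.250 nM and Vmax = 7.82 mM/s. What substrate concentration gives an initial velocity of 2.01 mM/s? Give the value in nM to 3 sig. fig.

0.0865 nM

The required fractional saturation is v/Vmax = 2.01/7.82 = 0.2570.
Then [S]/(Km+[S]) = 0.2570 ⇒ [S] = 0.250 × 0.2570/(1 − 0.2570) = 0.0865 nM.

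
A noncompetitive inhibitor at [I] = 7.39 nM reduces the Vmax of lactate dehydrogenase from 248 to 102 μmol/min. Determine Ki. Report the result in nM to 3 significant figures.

5.16 nM

Noncompetitive: Vmax,app = Vmax/α with α = 1 + [I]/Ki.
α = Vmax/Vmax,app = 248/102 = 2.431.
Ki = [I]/(α − 1) = 7.39/1.431 = 5.16 nM.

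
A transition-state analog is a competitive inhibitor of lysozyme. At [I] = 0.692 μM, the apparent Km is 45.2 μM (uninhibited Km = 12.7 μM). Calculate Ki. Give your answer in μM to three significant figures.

0.270 μM

Competitive: Km,app = α·Km with α = 1 + [I]/Ki.
α = Km,app/Km = 45.2/12.7 = 3.559.
Since α = 1 + [I]/Ki, [I]/Ki = 3.559 − 1 = 2.559 and Ki = 0.692/2.559 = 0.270 μM.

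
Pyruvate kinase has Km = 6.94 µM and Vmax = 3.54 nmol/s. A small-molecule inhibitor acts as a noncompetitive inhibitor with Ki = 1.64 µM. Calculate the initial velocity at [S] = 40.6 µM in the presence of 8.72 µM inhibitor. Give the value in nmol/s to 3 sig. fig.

α = 1 + [I]/Ki = 1 + 8.72/1.64 = 6.317.
For a noncompetitive inhibitor, Vmax is reduced to Vmax/α while Km is unchanged: Km,app = 6.94 µM, Vmax,app = 0.560 nmol/s.
v = Vmax,app·[S]/(Km,app + [S]) = 0.560 × 40.6/(6.94 + 40.6) = 0.479 nmol/s.

0.479 nmol/s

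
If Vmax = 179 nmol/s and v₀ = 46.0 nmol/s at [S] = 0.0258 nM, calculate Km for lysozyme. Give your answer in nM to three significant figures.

0.0746 nM

v/Vmax = 46.0/179 = 0.2570 = [S]/(Km+[S]).
So Km + [S] = [S]/0.2570 = 0.1004 nM, giving Km = 0.1004 − 0.0258 = 0.0746 nM.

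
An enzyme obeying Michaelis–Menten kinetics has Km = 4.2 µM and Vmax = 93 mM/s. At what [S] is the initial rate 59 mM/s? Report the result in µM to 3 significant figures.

Rearranging v = Vmax[S]/(Km+[S]) gives [S] = Km·v/(Vmax − v).
[S] = 4.2 × 59 / (93 − 59) = 247.8/34.00 = 7.29 µM.

7.29 µM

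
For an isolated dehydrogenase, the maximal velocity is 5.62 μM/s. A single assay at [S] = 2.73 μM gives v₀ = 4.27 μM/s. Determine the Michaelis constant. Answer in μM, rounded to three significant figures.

v/Vmax = 4.27/5.62 = 0.7598 = [S]/(Km+[S]).
So Km + [S] = [S]/0.7598 = 3.593 μM, giving Km = 3.593 − 2.73 = 0.863 μM.

0.863 μM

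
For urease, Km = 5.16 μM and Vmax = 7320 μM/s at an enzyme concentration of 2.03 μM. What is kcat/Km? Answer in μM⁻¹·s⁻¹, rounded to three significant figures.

699 μM⁻¹·s⁻¹

kcat = Vmax/[E]total = 7320/2.03 = 3610 s⁻¹.
kcat/Km = 3610/5.16 = 699 μM⁻¹·s⁻¹.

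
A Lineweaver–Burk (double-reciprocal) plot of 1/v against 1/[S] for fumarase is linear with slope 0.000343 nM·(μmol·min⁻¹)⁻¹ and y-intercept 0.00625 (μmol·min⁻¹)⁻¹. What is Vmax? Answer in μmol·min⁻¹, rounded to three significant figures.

160 μmol·min⁻¹

The y-intercept of a Lineweaver–Burk plot equals 1/Vmax, so Vmax = 1/0.00625 = 160 μmol·min⁻¹.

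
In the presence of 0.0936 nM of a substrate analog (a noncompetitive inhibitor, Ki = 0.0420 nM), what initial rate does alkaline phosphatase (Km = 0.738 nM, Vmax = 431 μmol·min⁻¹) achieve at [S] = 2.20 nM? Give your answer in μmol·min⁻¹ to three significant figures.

100 μmol·min⁻¹

α = 1 + [I]/Ki = 1 + 0.0936/0.0420 = 3.229.
For a noncompetitive inhibitor, Vmax is reduced to Vmax/α while Km is unchanged: Km,app = 0.738 nM, Vmax,app = 133 μmol·min⁻¹.
v = Vmax,app·[S]/(Km,app + [S]) = 133 × 2.20/(0.738 + 2.20) = 100 μmol·min⁻¹.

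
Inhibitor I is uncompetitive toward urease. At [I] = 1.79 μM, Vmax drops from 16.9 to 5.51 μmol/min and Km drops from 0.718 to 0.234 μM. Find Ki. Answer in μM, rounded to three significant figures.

Uncompetitive: Vmax,app = Vmax/α (and Km,app = Km/α) with α = 1 + [I]/Ki.
α = Vmax/Vmax,app = 16.9/5.51 = 3.067.
Since α = 1 + [I]/Ki, [I]/Ki = 3.067 − 1 = 2.067 and Ki = 1.79/2.067 = 0.866 μM.

0.866 μM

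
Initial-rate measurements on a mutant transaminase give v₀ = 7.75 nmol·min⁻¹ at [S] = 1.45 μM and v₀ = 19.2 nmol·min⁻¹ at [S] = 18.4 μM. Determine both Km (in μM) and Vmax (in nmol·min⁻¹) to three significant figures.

In reciprocal form, 1/v = (Km/Vmax)·(1/[S]) + 1/Vmax. The two points give (1/[S], 1/v) = (0.6897, 0.1290) and (0.05435, 0.05208).
Slope = (0.1290 − 0.05208)/(0.6897 − 0.05435) = 0.1211; intercept = 0.1290 − 0.1211×0.6897 = 0.04550.
Vmax = 1/intercept = 22.0 nmol·min⁻¹; Km = slope × Vmax = 0.1211 × 22.0 = 2.66 μM.

Km = 2.66 μM; Vmax = 22.0 nmol·min⁻¹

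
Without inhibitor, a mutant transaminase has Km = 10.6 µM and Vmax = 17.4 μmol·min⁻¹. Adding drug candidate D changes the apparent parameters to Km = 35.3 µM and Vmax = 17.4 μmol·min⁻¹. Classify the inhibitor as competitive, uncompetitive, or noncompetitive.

competitive

Km increases (10.6 → 35.3 µM) while Vmax is unchanged — the hallmark of competitive inhibition.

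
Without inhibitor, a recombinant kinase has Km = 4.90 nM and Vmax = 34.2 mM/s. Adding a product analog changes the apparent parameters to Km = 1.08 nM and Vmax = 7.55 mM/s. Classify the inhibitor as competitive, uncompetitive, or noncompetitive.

Both Km and Vmax decrease by the same factor (~4.53-fold) — characteristic of uncompetitive inhibition.

uncompetitive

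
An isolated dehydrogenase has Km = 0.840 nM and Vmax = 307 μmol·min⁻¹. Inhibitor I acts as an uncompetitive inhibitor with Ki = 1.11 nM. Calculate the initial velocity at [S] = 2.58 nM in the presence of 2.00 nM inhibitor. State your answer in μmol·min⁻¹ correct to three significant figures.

98.2 μmol·min⁻¹

α = 1 + [I]/Ki = 1 + 2.00/1.11 = 2.802.
For an uncompetitive inhibitor, both parameters are divided by α, giving Vmax/α and Km/α: Km,app = 0.300 nM, Vmax,app = 110 μmol·min⁻¹.
v = Vmax,app·[S]/(Km,app + [S]) = 110 × 2.58/(0.300 + 2.58) = 98.2 μmol·min⁻¹.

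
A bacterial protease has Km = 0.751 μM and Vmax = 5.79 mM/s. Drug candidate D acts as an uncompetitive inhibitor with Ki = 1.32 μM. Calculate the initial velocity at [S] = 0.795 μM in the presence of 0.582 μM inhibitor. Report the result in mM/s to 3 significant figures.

With α = 1 + [I]/Ki = 1 + 0.582/1.32 = 1.441, the uncompetitive rate law is v = (Vmax/α)·[S] / (Km/α + [S]).
v = (5.79/1.441)×0.795 / (0.751/1.441 + 0.795) = 3.195/1.316 = 2.43 mM/s.

2.43 mM/s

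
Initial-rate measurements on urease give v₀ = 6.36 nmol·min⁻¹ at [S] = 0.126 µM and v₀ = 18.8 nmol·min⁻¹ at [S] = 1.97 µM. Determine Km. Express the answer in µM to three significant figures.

From v = Vmax[S]/(Km+[S]), each point gives Vmax = v(Km+[S])/[S].
Equating: 6.36(Km+0.126)/0.126 = 18.8(Km+1.97)/1.97.
50.48·Km + 6.36 = 9.543·Km + 18.8, so (50.48 − 9.543)·Km = 18.8 − 6.36.
Km = 12.44/40.93 = 0.304 µM; then Vmax = 6.36(0.304+0.126)/0.126 = 21.7 nmol·min⁻¹.

0.304 µM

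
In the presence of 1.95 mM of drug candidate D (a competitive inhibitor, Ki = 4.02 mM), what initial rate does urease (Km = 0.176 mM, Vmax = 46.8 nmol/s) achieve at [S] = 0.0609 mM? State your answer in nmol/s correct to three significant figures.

α = 1 + [I]/Ki = 1 + 1.95/4.02 = 1.485.
For a competitive inhibitor, Vmax is unchanged and the apparent Km becomes α·Km: Km,app = 0.261 mM, Vmax,app = 46.8 nmol/s.
v = Vmax,app·[S]/(Km,app + [S]) = 46.8 × 0.0609/(0.261 + 0.0609) = 8.84 nmol/s.

8.84 nmol/s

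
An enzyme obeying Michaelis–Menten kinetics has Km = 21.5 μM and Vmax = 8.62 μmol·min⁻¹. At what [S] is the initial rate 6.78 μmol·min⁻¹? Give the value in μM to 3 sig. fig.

79.2 μM

The required fractional saturation is v/Vmax = 6.78/8.62 = 0.7865.
Then [S]/(Km+[S]) = 0.7865 ⇒ [S] = 21.5 × 0.7865/(1 − 0.7865) = 79.2 μM.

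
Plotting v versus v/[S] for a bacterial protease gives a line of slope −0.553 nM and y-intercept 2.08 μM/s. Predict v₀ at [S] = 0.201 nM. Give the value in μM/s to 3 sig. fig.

In the Eadie–Hofstee form v = Vmax − Km·(v/[S]), the slope is −Km and the intercept is Vmax, so Km = 0.553 nM and Vmax = 2.08 μM/s.
v = 2.08 × 0.201/(0.553 + 0.201) = 0.554 μM/s.

0.554 μM/s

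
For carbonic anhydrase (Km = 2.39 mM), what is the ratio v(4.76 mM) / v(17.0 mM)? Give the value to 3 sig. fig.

0.759

The fractional saturations are [S]/(Km+[S]) = 17.0/19.39 = 0.8767 and 4.76/7.150 = 0.6657.
v₂/v₁ is just their ratio: 0.6657/0.8767 = 0.759.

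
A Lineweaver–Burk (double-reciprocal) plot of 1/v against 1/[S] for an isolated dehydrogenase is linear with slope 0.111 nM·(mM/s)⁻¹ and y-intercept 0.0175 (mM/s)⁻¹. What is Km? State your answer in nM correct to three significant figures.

6.34 nM

y-intercept = 1/Vmax ⇒ Vmax = 57.1 mM/s; slope = Km/Vmax ⇒ Km = slope × Vmax.
Km = 0.111 × 57.1 = 6.34 nM.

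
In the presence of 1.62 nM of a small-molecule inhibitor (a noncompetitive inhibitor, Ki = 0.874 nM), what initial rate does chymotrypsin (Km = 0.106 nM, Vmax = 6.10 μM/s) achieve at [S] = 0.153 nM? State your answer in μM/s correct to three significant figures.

α = 1 + [I]/Ki = 1 + 1.62/0.874 = 2.854.
For a noncompetitive inhibitor, Vmax is reduced to Vmax/α while Km is unchanged: Km,app = 0.106 nM, Vmax,app = 2.14 μM/s.
v = Vmax,app·[S]/(Km,app + [S]) = 2.14 × 0.153/(0.106 + 0.153) = 1.26 μM/s.

1.26 μM/s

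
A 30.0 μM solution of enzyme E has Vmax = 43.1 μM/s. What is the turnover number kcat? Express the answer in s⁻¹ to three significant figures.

1.44 s⁻¹

kcat = Vmax/[E]total = 43.1 μM/s / 30.0 μM = 1.44 s⁻¹.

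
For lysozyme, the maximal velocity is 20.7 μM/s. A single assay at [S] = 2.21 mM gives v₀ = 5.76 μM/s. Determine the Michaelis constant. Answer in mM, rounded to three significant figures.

5.73 mM

From v = Vmax[S]/(Km+[S]), Km = [S](Vmax − v)/v.
Km = 2.21 × (20.7 − 5.76) / 5.76 = 33.02/5.76 = 5.73 mM.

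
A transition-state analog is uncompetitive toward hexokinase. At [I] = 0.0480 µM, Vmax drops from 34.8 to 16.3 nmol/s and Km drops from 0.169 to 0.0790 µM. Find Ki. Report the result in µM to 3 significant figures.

0.0423 µM

Uncompetitive: Vmax,app = Vmax/α (and Km,app = Km/α) with α = 1 + [I]/Ki.
α = Vmax/Vmax,app = 34.8/16.3 = 2.135.
Ki = [I]/(α − 1) = 0.0480/1.135 = 0.0423 µM.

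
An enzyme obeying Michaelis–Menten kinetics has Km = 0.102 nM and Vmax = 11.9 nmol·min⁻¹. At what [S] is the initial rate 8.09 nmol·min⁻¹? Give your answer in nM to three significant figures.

0.217 nM

The required fractional saturation is v/Vmax = 8.09/11.9 = 0.6798.
Then [S]/(Km+[S]) = 0.6798 ⇒ [S] = 0.102 × 0.6798/(1 − 0.6798) = 0.217 nM.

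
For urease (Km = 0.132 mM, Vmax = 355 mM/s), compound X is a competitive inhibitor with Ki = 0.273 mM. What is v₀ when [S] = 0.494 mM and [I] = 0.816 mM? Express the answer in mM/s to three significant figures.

α = 1 + [I]/Ki = 1 + 0.816/0.273 = 3.989.
For a competitive inhibitor, Vmax is unchanged and the apparent Km becomes α·Km: Km,app = 0.527 mM, Vmax,app = 355 mM/s.
v = Vmax,app·[S]/(Km,app + [S]) = 355 × 0.494/(0.527 + 0.494) = 172 mM/s.

172 mM/s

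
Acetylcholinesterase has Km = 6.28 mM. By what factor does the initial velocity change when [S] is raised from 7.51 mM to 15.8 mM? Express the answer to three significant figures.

1.31

Since Vmax cancels, v₂/v₁ = [S]₂(Km+[S]₁) / [S]₁(Km+[S]₂).
= 15.8×(6.28+7.51) / (7.51×(6.28+15.8)) = 217.9/165.8 = 1.31.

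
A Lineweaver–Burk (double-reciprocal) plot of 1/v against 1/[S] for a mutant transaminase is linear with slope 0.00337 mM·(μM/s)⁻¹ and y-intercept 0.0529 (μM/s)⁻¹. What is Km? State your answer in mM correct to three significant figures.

y-intercept = 1/Vmax ⇒ Vmax = 18.9 μM/s; slope = Km/Vmax ⇒ Km = slope × Vmax.
Km = 0.00337 × 18.9 = 0.0637 mM.

0.0637 mM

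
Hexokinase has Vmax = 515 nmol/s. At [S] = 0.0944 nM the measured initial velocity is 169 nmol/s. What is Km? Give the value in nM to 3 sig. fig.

v/Vmax = 169/515 = 0.3282 = [S]/(Km+[S]).
So Km + [S] = [S]/0.3282 = 0.2877 nM, giving Km = 0.2877 − 0.0944 = 0.193 nM.

0.193 nM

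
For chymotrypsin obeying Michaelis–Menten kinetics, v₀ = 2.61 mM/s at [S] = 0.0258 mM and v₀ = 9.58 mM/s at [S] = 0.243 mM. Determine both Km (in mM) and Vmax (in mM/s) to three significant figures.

Km = 0.113 mM; Vmax = 14.0 mM/s

From v = Vmax[S]/(Km+[S]), each point gives Vmax = v(Km+[S])/[S].
Equating: 2.61(Km+0.0258)/0.0258 = 9.58(Km+0.243)/0.243.
101.2·Km + 2.61 = 39.42·Km + 9.58, so (101.2 − 39.42)·Km = 9.58 − 2.61.
Km = 6.970/61.74 = 0.113 mM; then Vmax = 2.61(0.113+0.0258)/0.0258 = 14.0 mM/s.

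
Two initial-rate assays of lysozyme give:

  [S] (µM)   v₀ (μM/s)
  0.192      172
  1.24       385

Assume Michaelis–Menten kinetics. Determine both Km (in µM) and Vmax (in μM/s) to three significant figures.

From v = Vmax[S]/(Km+[S]), each point gives Vmax = v(Km+[S])/[S].
Equating: 172(Km+0.192)/0.192 = 385(Km+1.24)/1.24.
895.8·Km + 172 = 310.5·Km + 385, so (895.8 − 310.5)·Km = 385 − 172.
Km = 213.0/585.3 = 0.364 µM; then Vmax = 172(0.364+0.192)/0.192 = 498 μM/s.

Km = 0.364 µM; Vmax = 498 μM/s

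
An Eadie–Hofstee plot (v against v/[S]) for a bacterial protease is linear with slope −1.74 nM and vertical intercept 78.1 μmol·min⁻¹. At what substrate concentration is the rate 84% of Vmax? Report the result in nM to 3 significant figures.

9.13 nM

The Eadie–Hofstee slope gives Km = 1.74 nM (slope = −Km).
v/Vmax = [S]/(Km+[S]) = 0.84 ⇒ [S] = Km·0.84/(1−0.84) = 1.74 × 5.250 = 9.13 nM.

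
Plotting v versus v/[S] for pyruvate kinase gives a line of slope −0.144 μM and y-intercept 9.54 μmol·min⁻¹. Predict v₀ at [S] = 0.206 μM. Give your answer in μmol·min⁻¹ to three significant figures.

In the Eadie–Hofstee form v = Vmax − Km·(v/[S]), the slope is −Km and the intercept is Vmax, so Km = 0.144 μM and Vmax = 9.54 μmol·min⁻¹.
v = 9.54 × 0.206/(0.144 + 0.206) = 5.61 μmol·min⁻¹.

5.61 μmol·min⁻¹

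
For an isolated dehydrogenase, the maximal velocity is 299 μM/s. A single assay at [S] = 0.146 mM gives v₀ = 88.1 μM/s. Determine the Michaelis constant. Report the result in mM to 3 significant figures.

0.350 mM

v/Vmax = 88.1/299 = 0.2946 = [S]/(Km+[S]).
So Km + [S] = [S]/0.2946 = 0.4955 mM, giving Km = 0.4955 − 0.146 = 0.350 mM.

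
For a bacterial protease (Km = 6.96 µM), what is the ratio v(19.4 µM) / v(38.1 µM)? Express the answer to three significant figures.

The fractional saturations are [S]/(Km+[S]) = 38.1/45.06 = 0.8455 and 19.4/26.36 = 0.7360.
v₂/v₁ is just their ratio: 0.7360/0.8455 = 0.870.

0.870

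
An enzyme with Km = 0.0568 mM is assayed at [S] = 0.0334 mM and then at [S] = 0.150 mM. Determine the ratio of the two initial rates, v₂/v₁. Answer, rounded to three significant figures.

Since Vmax cancels, v₂/v₁ = [S]₂(Km+[S]₁) / [S]₁(Km+[S]₂).
= 0.150×(0.0568+0.0334) / (0.0334×(0.0568+0.150)) = 0.01353/0.006907 = 1.96.

1.96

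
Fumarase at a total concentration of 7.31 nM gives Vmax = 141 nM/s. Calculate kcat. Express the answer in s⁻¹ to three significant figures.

kcat = Vmax/[E]total = 141 nM/s / 7.31 nM = 19.3 s⁻¹.

19.3 s⁻¹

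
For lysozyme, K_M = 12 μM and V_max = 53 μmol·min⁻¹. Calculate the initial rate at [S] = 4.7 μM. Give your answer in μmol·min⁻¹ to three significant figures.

v = Vmax·[S]/(Km + [S]) = 53 × 4.7 / (12 + 4.7)
  = 249.1 / 16.70 = 14.9 μmol·min⁻¹.

14.9 μmol·min⁻¹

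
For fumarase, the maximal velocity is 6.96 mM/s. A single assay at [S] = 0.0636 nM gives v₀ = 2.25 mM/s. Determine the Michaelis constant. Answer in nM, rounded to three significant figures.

0.133 nM

From v = Vmax[S]/(Km+[S]), Km = [S](Vmax − v)/v.
Km = 0.0636 × (6.96 − 2.25) / 2.25 = 0.2996/2.25 = 0.133 nM.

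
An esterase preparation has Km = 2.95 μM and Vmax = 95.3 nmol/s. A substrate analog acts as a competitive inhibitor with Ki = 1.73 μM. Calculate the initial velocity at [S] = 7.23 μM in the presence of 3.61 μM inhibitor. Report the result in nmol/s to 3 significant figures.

42.2 nmol/s

α = 1 + [I]/Ki = 1 + 3.61/1.73 = 3.087.
For a competitive inhibitor, Vmax is unchanged and the apparent Km becomes α·Km: Km,app = 9.11 μM, Vmax,app = 95.3 nmol/s.
v = Vmax,app·[S]/(Km,app + [S]) = 95.3 × 7.23/(9.11 + 7.23) = 42.2 nmol/s.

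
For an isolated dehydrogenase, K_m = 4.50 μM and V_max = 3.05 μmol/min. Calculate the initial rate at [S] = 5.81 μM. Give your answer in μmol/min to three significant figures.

v = Vmax·[S]/(Km + [S]) = 3.05 × 5.81 / (4.50 + 5.81)
  = 17.72 / 10.31 = 1.72 μmol/min.

1.72 μmol/min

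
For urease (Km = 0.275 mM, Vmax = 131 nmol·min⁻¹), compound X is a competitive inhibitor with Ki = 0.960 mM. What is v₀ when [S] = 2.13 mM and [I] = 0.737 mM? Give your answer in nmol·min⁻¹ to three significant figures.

With α = 1 + [I]/Ki = 1 + 0.737/0.960 = 1.768, the competitive rate law is v = Vmax[S] / (αKm + [S]).
v = 131×2.13 / (1.768×0.275 + 2.13) = 279.0/2.616 = 107 nmol·min⁻¹.

107 nmol·min⁻¹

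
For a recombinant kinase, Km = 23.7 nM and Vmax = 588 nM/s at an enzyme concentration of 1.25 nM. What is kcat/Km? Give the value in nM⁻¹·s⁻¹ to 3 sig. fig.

19.8 nM⁻¹·s⁻¹

kcat = Vmax/[E]total = 588/1.25 = 470 s⁻¹.
kcat/Km = 470/23.7 = 19.8 nM⁻¹·s⁻¹.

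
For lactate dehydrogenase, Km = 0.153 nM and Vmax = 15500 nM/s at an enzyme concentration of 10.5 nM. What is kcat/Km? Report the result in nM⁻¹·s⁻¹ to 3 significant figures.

kcat = Vmax/[E]total = 15500/10.5 = 1480 s⁻¹.
kcat/Km = 1480/0.153 = 9650 nM⁻¹·s⁻¹.

9650 nM⁻¹·s⁻¹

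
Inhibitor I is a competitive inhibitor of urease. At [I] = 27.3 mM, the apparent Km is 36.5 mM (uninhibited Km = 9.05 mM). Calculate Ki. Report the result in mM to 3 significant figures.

Competitive: Km,app = α·Km with α = 1 + [I]/Ki.
α = Km,app/Km = 36.5/9.05 = 4.033.
Since α = 1 + [I]/Ki, [I]/Ki = 4.033 − 1 = 3.033 and Ki = 27.3/3.033 = 9.00 mM.

9.00 mM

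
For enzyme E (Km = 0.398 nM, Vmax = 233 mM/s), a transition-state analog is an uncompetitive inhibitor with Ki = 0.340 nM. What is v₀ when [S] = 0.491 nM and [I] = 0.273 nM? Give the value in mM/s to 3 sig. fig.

With α = 1 + [I]/Ki = 1 + 0.273/0.340 = 1.803, the uncompetitive rate law is v = (Vmax/α)·[S] / (Km/α + [S]).
v = (233/1.803)×0.491 / (0.398/1.803 + 0.491) = 63.45/0.7118 = 89.2 mM/s.

89.2 mM/s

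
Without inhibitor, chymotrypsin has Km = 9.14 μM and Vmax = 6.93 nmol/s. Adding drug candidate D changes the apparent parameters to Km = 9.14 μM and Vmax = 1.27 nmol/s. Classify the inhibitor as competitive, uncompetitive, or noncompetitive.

Vmax decreases (6.93 → 1.27 nmol/s) while Km is unchanged — pure noncompetitive inhibition.

noncompetitive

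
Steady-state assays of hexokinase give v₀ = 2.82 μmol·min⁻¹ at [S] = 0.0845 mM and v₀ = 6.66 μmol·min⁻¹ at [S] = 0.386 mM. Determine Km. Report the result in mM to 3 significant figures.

In reciprocal form, 1/v = (Km/Vmax)·(1/[S]) + 1/Vmax. The two points give (1/[S], 1/v) = (11.83, 0.3546) and (2.591, 0.1502).
Slope = (0.3546 − 0.1502)/(11.83 − 2.591) = 0.02212; intercept = 0.3546 − 0.02212×11.83 = 0.09285.
Vmax = 1/intercept = 10.8 μmol·min⁻¹; Km = slope × Vmax = 0.02212 × 10.8 = 0.238 mM.

0.238 mM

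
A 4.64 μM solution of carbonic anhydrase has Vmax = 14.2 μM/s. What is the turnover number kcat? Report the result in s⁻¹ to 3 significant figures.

3.06 s⁻¹

kcat = Vmax/[E]total = 14.2 μM/s / 4.64 μM = 3.06 s⁻¹.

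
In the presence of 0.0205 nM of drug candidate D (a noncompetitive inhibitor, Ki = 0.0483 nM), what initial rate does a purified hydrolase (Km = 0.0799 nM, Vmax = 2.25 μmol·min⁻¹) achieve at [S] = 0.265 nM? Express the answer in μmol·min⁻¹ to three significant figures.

α = 1 + [I]/Ki = 1 + 0.0205/0.0483 = 1.424.
For a noncompetitive inhibitor, Vmax is reduced to Vmax/α while Km is unchanged: Km,app = 0.0799 nM, Vmax,app = 1.58 μmol·min⁻¹.
v = Vmax,app·[S]/(Km,app + [S]) = 1.58 × 0.265/(0.0799 + 0.265) = 1.21 μmol·min⁻¹.

1.21 μmol·min⁻¹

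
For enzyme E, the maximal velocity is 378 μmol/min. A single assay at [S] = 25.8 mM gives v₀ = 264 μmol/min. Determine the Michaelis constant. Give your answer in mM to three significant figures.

v/Vmax = 264/378 = 0.6984 = [S]/(Km+[S]).
So Km + [S] = [S]/0.6984 = 36.94 mM, giving Km = 36.94 − 25.8 = 11.1 mM.

11.1 mM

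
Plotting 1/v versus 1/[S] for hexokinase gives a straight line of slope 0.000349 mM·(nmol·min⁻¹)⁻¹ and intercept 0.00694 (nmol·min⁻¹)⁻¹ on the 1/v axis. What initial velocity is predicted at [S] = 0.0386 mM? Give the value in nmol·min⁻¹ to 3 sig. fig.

62.6 nmol·min⁻¹

The y-intercept is 1/Vmax, so Vmax = 1/0.00694 = 144 nmol·min⁻¹.
The slope is Km/Vmax, so Km = 0.000349 × 144 = 0.0503 mM.
Then v = 144 × 0.0386/(0.0503 + 0.0386) = 62.6 nmol·min⁻¹.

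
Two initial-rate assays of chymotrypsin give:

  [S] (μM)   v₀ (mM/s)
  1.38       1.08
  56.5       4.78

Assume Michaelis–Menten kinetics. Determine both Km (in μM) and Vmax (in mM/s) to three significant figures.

Km = 5.30 μM; Vmax = 5.23 mM/s

In reciprocal form, 1/v = (Km/Vmax)·(1/[S]) + 1/Vmax. The two points give (1/[S], 1/v) = (0.7246, 0.9259) and (0.01770, 0.2092).
Slope = (0.9259 − 0.2092)/(0.7246 − 0.01770) = 1.014; intercept = 0.9259 − 1.014×0.7246 = 0.1913.
Vmax = 1/intercept = 5.23 mM/s; Km = slope × Vmax = 1.014 × 5.23 = 5.30 μM.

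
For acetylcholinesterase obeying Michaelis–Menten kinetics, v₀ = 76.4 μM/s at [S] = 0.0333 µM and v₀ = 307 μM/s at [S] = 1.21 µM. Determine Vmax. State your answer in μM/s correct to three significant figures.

In reciprocal form, 1/v = (Km/Vmax)·(1/[S]) + 1/Vmax. The two points give (1/[S], 1/v) = (30.03, 0.01309) and (0.8264, 0.003257).
Slope = (0.01309 − 0.003257)/(30.03 − 0.8264) = 0.0003367; intercept = 0.01309 − 0.0003367×30.03 = 0.002979.
Vmax = 1/intercept = 336 μM/s; Km = slope × Vmax = 0.0003367 × 336 = 0.113 µM.

336 μM/s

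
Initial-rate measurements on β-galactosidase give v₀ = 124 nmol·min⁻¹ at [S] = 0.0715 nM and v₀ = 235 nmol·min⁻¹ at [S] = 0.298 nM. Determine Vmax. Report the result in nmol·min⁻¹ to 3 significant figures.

In reciprocal form, 1/v = (Km/Vmax)·(1/[S]) + 1/Vmax. The two points give (1/[S], 1/v) = (13.99, 0.008065) and (3.356, 0.004255).
Slope = (0.008065 − 0.004255)/(13.99 − 3.356) = 0.0003583; intercept = 0.008065 − 0.0003583×13.99 = 0.003053.
Vmax = 1/intercept = 328 nmol·min⁻¹; Km = slope × Vmax = 0.0003583 × 328 = 0.117 nM.

328 nmol·min⁻¹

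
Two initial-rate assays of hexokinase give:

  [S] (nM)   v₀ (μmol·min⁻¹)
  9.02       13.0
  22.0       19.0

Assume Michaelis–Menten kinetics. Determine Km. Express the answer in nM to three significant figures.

In reciprocal form, 1/v = (Km/Vmax)·(1/[S]) + 1/Vmax. The two points give (1/[S], 1/v) = (0.1109, 0.07692) and (0.04545, 0.05263).
Slope = (0.07692 − 0.05263)/(0.1109 − 0.04545) = 0.3714; intercept = 0.07692 − 0.3714×0.1109 = 0.03575.
Vmax = 1/intercept = 28.0 μmol·min⁻¹; Km = slope × Vmax = 0.3714 × 28.0 = 10.4 nM.

10.4 nM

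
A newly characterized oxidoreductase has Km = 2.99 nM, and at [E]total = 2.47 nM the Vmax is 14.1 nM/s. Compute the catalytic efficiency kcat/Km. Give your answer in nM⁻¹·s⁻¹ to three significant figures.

kcat = Vmax/[E]total = 14.1/2.47 = 5.71 s⁻¹.
kcat/Km = 5.71/2.99 = 1.91 nM⁻¹·s⁻¹.

1.91 nM⁻¹·s⁻¹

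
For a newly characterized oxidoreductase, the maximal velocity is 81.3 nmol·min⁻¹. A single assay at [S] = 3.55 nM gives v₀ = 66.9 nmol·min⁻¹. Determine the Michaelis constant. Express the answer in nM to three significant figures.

0.764 nM

v/Vmax = 66.9/81.3 = 0.8229 = [S]/(Km+[S]).
So Km + [S] = [S]/0.8229 = 4.314 nM, giving Km = 4.314 − 3.55 = 0.764 nM.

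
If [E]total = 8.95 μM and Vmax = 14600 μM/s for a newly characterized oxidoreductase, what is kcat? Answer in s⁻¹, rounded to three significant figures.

1630 s⁻¹

kcat = Vmax/[E]total = 14600 μM/s / 8.95 μM = 1630 s⁻¹.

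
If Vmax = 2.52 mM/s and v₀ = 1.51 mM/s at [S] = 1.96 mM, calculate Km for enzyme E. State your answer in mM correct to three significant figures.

From v = Vmax[S]/(Km+[S]), Km = [S](Vmax − v)/v.
Km = 1.96 × (2.52 − 1.51) / 1.51 = 1.980/1.51 = 1.31 mM.

1.31 mM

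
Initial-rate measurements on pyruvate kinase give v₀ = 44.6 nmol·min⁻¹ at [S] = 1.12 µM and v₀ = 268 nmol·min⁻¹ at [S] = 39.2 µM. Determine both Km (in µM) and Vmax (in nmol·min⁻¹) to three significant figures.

From v = Vmax[S]/(Km+[S]), each point gives Vmax = v(Km+[S])/[S].
Equating: 44.6(Km+1.12)/1.12 = 268(Km+39.2)/39.2.
39.82·Km + 44.6 = 6.837·Km + 268, so (39.82 − 6.837)·Km = 268 − 44.6.
Km = 223.4/32.98 = 6.77 µM; then Vmax = 44.6(6.77+1.12)/1.12 = 314 nmol·min⁻¹.

Km = 6.77 µM; Vmax = 314 nmol·min⁻¹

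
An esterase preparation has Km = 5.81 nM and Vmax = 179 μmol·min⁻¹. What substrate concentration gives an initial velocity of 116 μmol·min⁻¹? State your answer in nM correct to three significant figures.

10.7 nM

Rearranging v = Vmax[S]/(Km+[S]) gives [S] = Km·v/(Vmax − v).
[S] = 5.81 × 116 / (179 − 116) = 674.0/63.00 = 10.7 nM.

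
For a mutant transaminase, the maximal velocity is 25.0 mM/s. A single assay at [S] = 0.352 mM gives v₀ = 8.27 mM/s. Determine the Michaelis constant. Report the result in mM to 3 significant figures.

From v = Vmax[S]/(Km+[S]), Km = [S](Vmax − v)/v.
Km = 0.352 × (25.0 − 8.27) / 8.27 = 5.889/8.27 = 0.712 mM.

0.712 mM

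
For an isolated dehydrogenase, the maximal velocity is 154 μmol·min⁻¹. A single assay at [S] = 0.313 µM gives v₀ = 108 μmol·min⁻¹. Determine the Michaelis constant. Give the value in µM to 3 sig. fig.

0.133 µM

From v = Vmax[S]/(Km+[S]), Km = [S](Vmax − v)/v.
Km = 0.313 × (154 − 108) / 108 = 14.40/108 = 0.133 µM.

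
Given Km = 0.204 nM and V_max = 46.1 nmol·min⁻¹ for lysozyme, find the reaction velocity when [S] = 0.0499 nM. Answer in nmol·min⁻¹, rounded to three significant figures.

9.06 nmol·min⁻¹

[S]/(Km+[S]) = 0.0499/0.2539 = 0.1965, the fractional saturation.
v = 0.1965 × Vmax = 0.1965 × 46.1 = 9.06 nmol·min⁻¹.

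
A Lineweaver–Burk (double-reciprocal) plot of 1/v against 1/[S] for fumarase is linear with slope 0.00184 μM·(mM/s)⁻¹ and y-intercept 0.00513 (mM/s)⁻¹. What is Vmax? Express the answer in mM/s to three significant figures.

195 mM/s

The y-intercept of a Lineweaver–Burk plot equals 1/Vmax, so Vmax = 1/0.00513 = 195 mM/s.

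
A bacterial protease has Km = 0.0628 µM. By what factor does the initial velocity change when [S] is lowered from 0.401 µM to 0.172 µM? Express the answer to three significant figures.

0.847

Since Vmax cancels, v₂/v₁ = [S]₂(Km+[S]₁) / [S]₁(Km+[S]₂).
= 0.172×(0.0628+0.401) / (0.401×(0.0628+0.172)) = 0.07977/0.09415 = 0.847.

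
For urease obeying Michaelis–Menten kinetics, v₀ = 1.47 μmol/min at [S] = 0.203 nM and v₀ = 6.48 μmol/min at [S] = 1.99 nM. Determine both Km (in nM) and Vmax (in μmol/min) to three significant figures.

Km = 1.26 nM; Vmax = 10.6 μmol/min

From v = Vmax[S]/(Km+[S]), each point gives Vmax = v(Km+[S])/[S].
Equating: 1.47(Km+0.203)/0.203 = 6.48(Km+1.99)/1.99.
7.241·Km + 1.47 = 3.256·Km + 6.48, so (7.241 − 3.256)·Km = 6.48 − 1.47.
Km = 5.010/3.985 = 1.26 nM; then Vmax = 1.47(1.26+0.203)/0.203 = 10.6 μmol/min.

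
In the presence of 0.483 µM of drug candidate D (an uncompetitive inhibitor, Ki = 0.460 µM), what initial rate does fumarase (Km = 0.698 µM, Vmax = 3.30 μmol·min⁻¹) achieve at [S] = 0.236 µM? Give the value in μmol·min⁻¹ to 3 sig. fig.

With α = 1 + [I]/Ki = 1 + 0.483/0.460 = 2.050, the uncompetitive rate law is v = (Vmax/α)·[S] / (Km/α + [S]).
v = (3.30/2.050)×0.236 / (0.698/2.050 + 0.236) = 0.3799/0.5765 = 0.659 μmol·min⁻¹.

0.659 μmol·min⁻¹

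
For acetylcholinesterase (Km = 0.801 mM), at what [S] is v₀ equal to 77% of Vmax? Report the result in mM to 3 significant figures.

2.68 mM

v/Vmax = [S]/(Km+[S]) = 0.77, so [S] = Km·0.77/(1 − 0.77) = 0.801 × 3.348.
[S] = 2.68 mM.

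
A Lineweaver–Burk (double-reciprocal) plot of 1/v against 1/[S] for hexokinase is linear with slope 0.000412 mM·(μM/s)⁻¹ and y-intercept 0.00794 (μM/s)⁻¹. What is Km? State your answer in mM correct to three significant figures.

0.0519 mM

y-intercept = 1/Vmax ⇒ Vmax = 126 μM/s; slope = Km/Vmax ⇒ Km = slope × Vmax.
Km = 0.000412 × 126 = 0.0519 mM.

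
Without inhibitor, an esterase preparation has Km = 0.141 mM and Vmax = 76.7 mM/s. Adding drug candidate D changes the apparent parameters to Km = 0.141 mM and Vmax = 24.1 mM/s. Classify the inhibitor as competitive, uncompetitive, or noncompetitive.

noncompetitive

Vmax decreases (76.7 → 24.1 mM/s) while Km is unchanged — pure noncompetitive inhibition.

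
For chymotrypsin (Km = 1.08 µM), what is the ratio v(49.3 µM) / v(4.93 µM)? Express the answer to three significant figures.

The fractional saturations are [S]/(Km+[S]) = 4.93/6.010 = 0.8203 and 49.3/50.38 = 0.9786.
v₂/v₁ is just their ratio: 0.9786/0.8203 = 1.19.

1.19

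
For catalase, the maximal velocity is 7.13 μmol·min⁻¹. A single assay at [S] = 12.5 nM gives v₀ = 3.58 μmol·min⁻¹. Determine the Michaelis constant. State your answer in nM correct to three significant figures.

12.4 nM

v/Vmax = 3.58/7.13 = 0.5021 = [S]/(Km+[S]).
So Km + [S] = [S]/0.5021 = 24.90 nM, giving Km = 24.90 − 12.5 = 12.4 nM.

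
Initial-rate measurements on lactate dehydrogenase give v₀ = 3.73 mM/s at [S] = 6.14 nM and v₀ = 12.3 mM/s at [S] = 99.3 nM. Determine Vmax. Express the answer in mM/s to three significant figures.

14.5 mM/s

From v = Vmax[S]/(Km+[S]), each point gives Vmax = v(Km+[S])/[S].
Equating: 3.73(Km+6.14)/6.14 = 12.3(Km+99.3)/99.3.
0.6075·Km + 3.73 = 0.1239·Km + 12.3, so (0.6075 − 0.1239)·Km = 12.3 − 3.73.
Km = 8.570/0.4836 = 17.7 nM; then Vmax = 3.73(17.7+6.14)/6.14 = 14.5 mM/s.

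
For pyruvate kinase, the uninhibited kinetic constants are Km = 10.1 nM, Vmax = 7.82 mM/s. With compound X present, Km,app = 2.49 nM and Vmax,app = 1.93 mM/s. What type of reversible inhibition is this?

uncompetitive

Both Km and Vmax decrease by the same factor (~4.05-fold) — characteristic of uncompetitive inhibition.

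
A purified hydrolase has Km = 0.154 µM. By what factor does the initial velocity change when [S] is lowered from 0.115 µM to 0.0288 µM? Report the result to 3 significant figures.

Since Vmax cancels, v₂/v₁ = [S]₂(Km+[S]₁) / [S]₁(Km+[S]₂).
= 0.0288×(0.154+0.115) / (0.115×(0.154+0.0288)) = 0.007747/0.02102 = 0.369.

0.369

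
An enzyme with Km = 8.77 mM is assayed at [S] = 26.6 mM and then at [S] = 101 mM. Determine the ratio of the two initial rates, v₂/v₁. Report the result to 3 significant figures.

1.22

Since Vmax cancels, v₂/v₁ = [S]₂(Km+[S]₁) / [S]₁(Km+[S]₂).
= 101×(8.77+26.6) / (26.6×(8.77+101)) = 3572/2920 = 1.22.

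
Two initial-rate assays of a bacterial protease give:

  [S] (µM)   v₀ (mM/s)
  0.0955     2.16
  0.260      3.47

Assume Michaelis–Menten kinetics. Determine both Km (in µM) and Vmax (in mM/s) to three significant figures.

Km = 0.141 µM; Vmax = 5.36 mM/s

In reciprocal form, 1/v = (Km/Vmax)·(1/[S]) + 1/Vmax. The two points give (1/[S], 1/v) = (10.47, 0.4630) and (3.846, 0.2882).
Slope = (0.4630 − 0.2882)/(10.47 − 3.846) = 0.02638; intercept = 0.4630 − 0.02638×10.47 = 0.1867.
Vmax = 1/intercept = 5.36 mM/s; Km = slope × Vmax = 0.02638 × 5.36 = 0.141 µM.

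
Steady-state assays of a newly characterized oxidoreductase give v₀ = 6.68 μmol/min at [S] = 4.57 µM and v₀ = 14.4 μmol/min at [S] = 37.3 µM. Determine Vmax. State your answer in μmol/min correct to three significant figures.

In reciprocal form, 1/v = (Km/Vmax)·(1/[S]) + 1/Vmax. The two points give (1/[S], 1/v) = (0.2188, 0.1497) and (0.02681, 0.06944).
Slope = (0.1497 − 0.06944)/(0.2188 − 0.02681) = 0.4180; intercept = 0.1497 − 0.4180×0.2188 = 0.05824.
Vmax = 1/intercept = 17.2 μmol/min; Km = slope × Vmax = 0.4180 × 17.2 = 7.18 µM.

17.2 μmol/min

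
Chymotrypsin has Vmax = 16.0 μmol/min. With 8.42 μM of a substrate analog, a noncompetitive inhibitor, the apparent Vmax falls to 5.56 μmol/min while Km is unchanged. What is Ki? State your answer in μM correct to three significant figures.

4.48 μM

Noncompetitive: Vmax,app = Vmax/α with α = 1 + [I]/Ki.
α = Vmax/Vmax,app = 16.0/5.56 = 2.878.
Ki = [I]/(α − 1) = 8.42/1.878 = 4.48 μM.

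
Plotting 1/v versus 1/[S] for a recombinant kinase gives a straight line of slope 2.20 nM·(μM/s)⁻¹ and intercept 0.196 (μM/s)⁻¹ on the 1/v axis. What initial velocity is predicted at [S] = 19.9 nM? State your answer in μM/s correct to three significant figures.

3.26 μM/s

The y-intercept is 1/Vmax, so Vmax = 1/0.196 = 5.10 μM/s.
The slope is Km/Vmax, so Km = 2.20 × 5.10 = 11.2 nM.
Then v = 5.10 × 19.9/(11.2 + 19.9) = 3.26 μM/s.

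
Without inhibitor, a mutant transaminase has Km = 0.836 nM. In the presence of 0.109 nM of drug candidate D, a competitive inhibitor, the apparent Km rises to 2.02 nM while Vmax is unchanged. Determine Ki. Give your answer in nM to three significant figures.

Competitive: Km,app = α·Km with α = 1 + [I]/Ki.
α = Km,app/Km = 2.02/0.836 = 2.416.
Ki = [I]/(α − 1) = 0.109/1.416 = 0.0770 nM.

0.0770 nM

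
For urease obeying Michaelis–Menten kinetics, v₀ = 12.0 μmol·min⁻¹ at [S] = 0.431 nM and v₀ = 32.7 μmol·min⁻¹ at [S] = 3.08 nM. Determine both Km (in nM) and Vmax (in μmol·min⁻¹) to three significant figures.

From v = Vmax[S]/(Km+[S]), each point gives Vmax = v(Km+[S])/[S].
Equating: 12.0(Km+0.431)/0.431 = 32.7(Km+3.08)/3.08.
27.84·Km + 12.0 = 10.62·Km + 32.7, so (27.84 − 10.62)·Km = 32.7 − 12.0.
Km = 20.70/17.23 = 1.20 nM; then Vmax = 12.0(1.20+0.431)/0.431 = 45.5 μmol·min⁻¹.

Km = 1.20 nM; Vmax = 45.5 μmol·min⁻¹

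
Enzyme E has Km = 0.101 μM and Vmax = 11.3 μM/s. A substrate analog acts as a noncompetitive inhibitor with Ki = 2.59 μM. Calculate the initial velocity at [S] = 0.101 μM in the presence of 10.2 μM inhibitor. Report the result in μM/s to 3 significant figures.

1.14 μM/s

With α = 1 + [I]/Ki = 1 + 10.2/2.59 = 4.938, the noncompetitive rate law is v = (Vmax/α)·[S] / (Km + [S]).
v = (11.3/4.938)×0.101 / (0.101 + 0.101) = 0.2311/0.2020 = 1.14 μM/s.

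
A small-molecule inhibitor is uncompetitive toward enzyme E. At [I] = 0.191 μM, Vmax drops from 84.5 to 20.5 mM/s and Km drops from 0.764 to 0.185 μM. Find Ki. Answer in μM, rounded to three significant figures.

Uncompetitive: Vmax,app = Vmax/α (and Km,app = Km/α) with α = 1 + [I]/Ki.
α = Vmax/Vmax,app = 84.5/20.5 = 4.122.
Since α = 1 + [I]/Ki, [I]/Ki = 4.122 − 1 = 3.122 and Ki = 0.191/3.122 = 0.0612 μM.

0.0612 μM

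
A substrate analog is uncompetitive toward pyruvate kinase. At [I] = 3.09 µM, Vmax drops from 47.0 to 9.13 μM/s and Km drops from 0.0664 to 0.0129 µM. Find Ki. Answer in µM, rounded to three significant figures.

0.745 µM

Uncompetitive: Vmax,app = Vmax/α (and Km,app = Km/α) with α = 1 + [I]/Ki.
α = Vmax/Vmax,app = 47.0/9.13 = 5.148.
Ki = [I]/(α − 1) = 3.09/4.148 = 0.745 µM.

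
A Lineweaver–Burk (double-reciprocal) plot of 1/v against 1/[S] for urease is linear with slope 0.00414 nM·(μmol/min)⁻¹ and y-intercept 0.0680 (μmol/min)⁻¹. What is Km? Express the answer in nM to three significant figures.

0.0609 nM

y-intercept = 1/Vmax ⇒ Vmax = 14.7 μmol/min; slope = Km/Vmax ⇒ Km = slope × Vmax.
Km = 0.00414 × 14.7 = 0.0609 nM.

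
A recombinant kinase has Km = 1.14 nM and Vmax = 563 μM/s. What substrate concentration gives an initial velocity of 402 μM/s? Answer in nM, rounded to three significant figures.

The required fractional saturation is v/Vmax = 402/563 = 0.7140.
Then [S]/(Km+[S]) = 0.7140 ⇒ [S] = 1.14 × 0.7140/(1 − 0.7140) = 2.85 nM.

2.85 nM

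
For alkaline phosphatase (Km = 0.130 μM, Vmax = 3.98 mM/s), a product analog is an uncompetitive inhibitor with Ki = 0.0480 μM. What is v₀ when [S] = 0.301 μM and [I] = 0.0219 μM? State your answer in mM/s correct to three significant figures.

With α = 1 + [I]/Ki = 1 + 0.0219/0.0480 = 1.456, the uncompetitive rate law is v = (Vmax/α)·[S] / (Km/α + [S]).
v = (3.98/1.456)×0.301 / (0.130/1.456 + 0.301) = 0.8226/0.3903 = 2.11 mM/s.

2.11 mM/s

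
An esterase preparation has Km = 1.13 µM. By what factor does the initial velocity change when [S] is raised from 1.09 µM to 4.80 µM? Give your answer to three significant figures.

1.65

Since Vmax cancels, v₂/v₁ = [S]₂(Km+[S]₁) / [S]₁(Km+[S]₂).
= 4.80×(1.13+1.09) / (1.09×(1.13+4.80)) = 10.66/6.464 = 1.65.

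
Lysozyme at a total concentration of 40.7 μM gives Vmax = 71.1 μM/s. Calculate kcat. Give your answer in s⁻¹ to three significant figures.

1.75 s⁻¹

kcat = Vmax/[E]total = 71.1 μM/s / 40.7 μM = 1.75 s⁻¹.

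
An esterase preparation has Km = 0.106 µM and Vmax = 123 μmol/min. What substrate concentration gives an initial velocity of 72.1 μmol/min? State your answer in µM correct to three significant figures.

The required fractional saturation is v/Vmax = 72.1/123 = 0.5862.
Then [S]/(Km+[S]) = 0.5862 ⇒ [S] = 0.106 × 0.5862/(1 − 0.5862) = 0.150 µM.

0.150 µM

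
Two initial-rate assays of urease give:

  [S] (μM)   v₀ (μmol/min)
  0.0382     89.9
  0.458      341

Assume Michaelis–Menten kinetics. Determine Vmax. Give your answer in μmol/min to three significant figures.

457 μmol/min

In reciprocal form, 1/v = (Km/Vmax)·(1/[S]) + 1/Vmax. The two points give (1/[S], 1/v) = (26.18, 0.01112) and (2.183, 0.002933).
Slope = (0.01112 − 0.002933)/(26.18 − 2.183) = 0.0003414; intercept = 0.01112 − 0.0003414×26.18 = 0.002187.
Vmax = 1/intercept = 457 μmol/min; Km = slope × Vmax = 0.0003414 × 457 = 0.156 μM.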